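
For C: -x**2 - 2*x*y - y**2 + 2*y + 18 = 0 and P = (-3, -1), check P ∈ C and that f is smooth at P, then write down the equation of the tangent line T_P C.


Tangent line at P: 8*x + 10*y + 34 = 0.

Step 1: f(-3, -1) = 0, so P lies on C.
Step 2: partial derivatives
  f_x(x, y) = -2*x - 2*y, f_y(x, y) = -2*x - 2*y + 2.
  f_x(P) = 8, f_y(P) = 10 (gradient nonzero, so P is smooth).
Step 3: tangent line at P: 8·(x − -3) + 10·(y − -1) = 0.
Expanding: 8*x + 10*y + 34 = 0.


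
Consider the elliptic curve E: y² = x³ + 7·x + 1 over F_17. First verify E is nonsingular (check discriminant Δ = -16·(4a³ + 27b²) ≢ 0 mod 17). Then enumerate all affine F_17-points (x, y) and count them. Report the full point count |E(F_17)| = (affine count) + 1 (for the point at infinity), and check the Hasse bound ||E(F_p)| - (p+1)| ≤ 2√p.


Affine points = {(0, 1), (0, 16), (1, 3), (1, 14), (3, 7), (3, 10), (4, 5), (4, 12), (5, 5), (5, 12), (6, 2), (6, 15), (7, 6), (7, 11), (8, 5), (8, 12), (10, 0), (11, 7), (11, 10), (14, 2), (14, 15), (15, 8), (15, 9)}; affine count = 23; |E(F_17)| = 24.

Discriminant check: Δ ∝ 4a³ + 27b² = 4·7³ + 27·1² = 4·343 + 27·1 ≡ 5 (mod 17). Nonzero ⇒ E is nonsingular.
For each x ∈ F_17, compute rhs = x³ + 7·x + 1 mod 17, then count y ∈ F_17 with y² ≡ rhs.
  x = 0: rhs = 1, matching y values: 1, 16 (2 points).
  x = 1: rhs = 9, matching y values: 3, 14 (2 points).
  x = 2: rhs = 6, matching y values: none (0 points).
  x = 3: rhs = 15, matching y values: 7, 10 (2 points).
  x = 4: rhs = 8, matching y values: 5, 12 (2 points).
  x = 5: rhs = 8, matching y values: 5, 12 (2 points).
  x = 6: rhs = 4, matching y values: 2, 15 (2 points).
  x = 7: rhs = 2, matching y values: 6, 11 (2 points).
  x = 8: rhs = 8, matching y values: 5, 12 (2 points).
  x = 9: rhs = 11, matching y values: none (0 points).
  x = 10: rhs = 0, matching y values: 0 (1 points).
  x = 11: rhs = 15, matching y values: 7, 10 (2 points).
  x = 12: rhs = 11, matching y values: none (0 points).
  x = 13: rhs = 11, matching y values: none (0 points).
  x = 14: rhs = 4, matching y values: 2, 15 (2 points).
  x = 15: rhs = 13, matching y values: 8, 9 (2 points).
  x = 16: rhs = 10, matching y values: none (0 points).
Total affine count: 23.
Full point count |E(F_17)| = 23 + 1 = 24.
Hasse bound: |24 − (17+1)| = |6| = 6 ≤ 2√17 ≈ 8.2462 ✓.


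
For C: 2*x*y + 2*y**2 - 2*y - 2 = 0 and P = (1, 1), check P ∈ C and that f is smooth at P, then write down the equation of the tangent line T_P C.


Tangent line at P: 2*x + 4*y - 6 = 0.

Step 1: f(1, 1) = 0, so P lies on C.
Step 2: partial derivatives
  f_x(x, y) = 2*y, f_y(x, y) = 2*x + 4*y - 2.
  f_x(P) = 2, f_y(P) = 4 (gradient nonzero, so P is smooth).
Step 3: tangent line at P: 2·(x − 1) + 4·(y − 1) = 0.
Expanding: 2*x + 4*y - 6 = 0.


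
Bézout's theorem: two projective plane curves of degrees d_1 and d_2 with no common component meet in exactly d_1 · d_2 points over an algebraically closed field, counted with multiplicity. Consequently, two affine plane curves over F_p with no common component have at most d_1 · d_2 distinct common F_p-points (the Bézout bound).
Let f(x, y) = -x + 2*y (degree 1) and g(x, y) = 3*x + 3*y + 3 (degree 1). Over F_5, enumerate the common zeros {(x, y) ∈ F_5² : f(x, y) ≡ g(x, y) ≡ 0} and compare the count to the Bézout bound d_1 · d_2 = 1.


Common zeros: {(1, 3)}; count = 1; Bézout bound = 1.

deg(f) = 1, deg(g) = 1, so Bézout bound = 1.
Scan x ∈ F_5. For each x, list the y ∈ F_5 with f(x, y) ≡ 0 and those with g(x, y) ≡ 0 (mod 5); the common zeros in that column are the intersection.
  x = 0: f ≡ 0 at y ∈ {0}; g ≡ 0 at y ∈ {4}; common: ∅.
  x = 1: f ≡ 0 at y ∈ {3}; g ≡ 0 at y ∈ {3}; common: {3}.
  x = 2: f ≡ 0 at y ∈ {1}; g ≡ 0 at y ∈ {2}; common: ∅.
  x = 3: f ≡ 0 at y ∈ {4}; g ≡ 0 at y ∈ {1}; common: ∅.
  x = 4: f ≡ 0 at y ∈ {2}; g ≡ 0 at y ∈ {0}; common: ∅.
Collecting: common zeros = {(1, 3)}, so the count is 1.
Comparison with the Bézout bound: 1 ≤ 1 = deg(f)·deg(g), as expected for curves with no common component (the bound is attained).


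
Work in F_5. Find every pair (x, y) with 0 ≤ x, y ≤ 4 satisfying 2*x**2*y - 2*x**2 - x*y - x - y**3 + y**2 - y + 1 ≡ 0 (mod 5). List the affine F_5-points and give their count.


Affine F_5-points: {(0, 1), (0, 2), (0, 3), (1, 3), (1, 4), (3, 0), (4, 0), (4, 2), (4, 4)}; count = 9.

For each of the 25 pairs (x, y) ∈ F_5², evaluate f(x, y) mod 5. Record the zeros.
  x = 0: [0↦1, 1↦0, 2↦0, 3↦0, 4↦4]  zeros at y ∈ {1, 2, 3}
  x = 1: [0↦3, 1↦3, 2↦4, 3↦0, 4↦0]  zeros at y ∈ {3, 4}
  x = 2: [0↦1, 1↦1, 2↦2, 3↦3, 4↦3]  zeros at y ∈ ∅
  x = 3: [0↦0, 1↦4, 2↦4, 3↦4, 4↦3]  zeros at y ∈ {0}
  x = 4: [0↦0, 1↦2, 2↦0, 3↦3, 4↦0]  zeros at y ∈ {0, 2, 4}
Collecting zeros: affine points = {(0, 1), (0, 2), (0, 3), (1, 3), (1, 4), (3, 0), (4, 0), (4, 2), (4, 4)}.
Total count |C(F_5)_aff| = 9.


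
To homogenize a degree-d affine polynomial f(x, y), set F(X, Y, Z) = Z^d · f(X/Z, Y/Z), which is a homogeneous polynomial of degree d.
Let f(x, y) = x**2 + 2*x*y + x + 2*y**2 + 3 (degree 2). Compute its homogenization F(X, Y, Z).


F(X, Y, Z) = X**2 + 2*X*Y + X*Z + 2*Y**2 + 3*Z**2

deg(f) = 2.
Substitute x = X/Z, y = Y/Z into f, then multiply by Z^2.
  monomial 1·x^2·y^0 ↦ 1·X^2·Y^0·Z^0.
  monomial 2·x^1·y^1 ↦ 2·X^1·Y^1·Z^0.
  monomial 1·x^1·y^0 ↦ 1·X^1·Y^0·Z^1.
  monomial 2·x^0·y^2 ↦ 2·X^0·Y^2·Z^0.
  monomial 3·x^0·y^0 ↦ 3·X^0·Y^0·Z^2.
Collecting: F(X, Y, Z) = X**2 + 2*X*Y + X*Z + 2*Y**2 + 3*Z**2.


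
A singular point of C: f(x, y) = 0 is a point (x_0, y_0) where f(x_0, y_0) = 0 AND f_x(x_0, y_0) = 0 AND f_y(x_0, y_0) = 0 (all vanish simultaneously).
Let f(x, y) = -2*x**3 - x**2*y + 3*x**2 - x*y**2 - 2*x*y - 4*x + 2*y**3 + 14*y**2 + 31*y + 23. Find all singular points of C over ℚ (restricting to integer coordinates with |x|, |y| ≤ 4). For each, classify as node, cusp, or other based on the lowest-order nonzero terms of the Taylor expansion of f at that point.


Singular points: {(1, -2)}; classification: node.

Compute partial derivatives:
  f_x = -6*x**2 - 2*x*y + 6*x - y**2 - 2*y - 4.
  f_y = -x**2 - 2*x*y - 2*x + 6*y**2 + 28*y + 31.
Scan x_0 ∈ {−4, ..., 4}. For each x_0, f_y(x_0, y) is a polynomial in y; find its integer roots y ∈ {−4, ..., 4}, then test f_x and f at those candidates.
  x = -4: f_y(-4, y) = 6*y**2 + 36*y + 23; no integer root y with |y| ≤ 4.
  x = -3: f_y(-3, y) = 6*y**2 + 34*y + 28; vanishes at y ∈ {-1}. (-3, -1): f_x = -81 ≠ 0.
  x = -2: f_y(-2, y) = 6*y**2 + 32*y + 31; no integer root y with |y| ≤ 4.
  x = -1: f_y(-1, y) = 6*y**2 + 30*y + 32; no integer root y with |y| ≤ 4.
  x = 0: f_y(0, y) = 6*y**2 + 28*y + 31; no integer root y with |y| ≤ 4.
  x = 1: f_y(1, y) = 6*y**2 + 26*y + 28; vanishes at y ∈ {-2}. (1, -2): f_x = 0, f = 0 — SINGULAR.
  x = 2: f_y(2, y) = 6*y**2 + 24*y + 23; no integer root y with |y| ≤ 4.
  x = 3: f_y(3, y) = 6*y**2 + 22*y + 16; vanishes at y ∈ {-1}. (3, -1): f_x = -33 ≠ 0.
  x = 4: f_y(4, y) = 6*y**2 + 20*y + 7; no integer root y with |y| ≤ 4.
Only singular point on the grid: (1, -2).
Classify: substitute x = 1 + u, y = -2 + v and expand: f = -2*u**3 - u**2*v - u**2 - u*v**2 + 2*v**3 + v**2.
No constant or linear terms (consistent with a singular point). Quadratic part: -u**2 + v**2. Cubic part: -2*u**3 - u**2*v - u*v**2 + 2*v**3.
The quadratic part v**2 - u**2 = (v − u)(v + u) splits into two distinct linear factors, so there are two distinct tangent lines y − -2 = ±(x − 1) — this is a node (ordinary double point).
Classification: node.


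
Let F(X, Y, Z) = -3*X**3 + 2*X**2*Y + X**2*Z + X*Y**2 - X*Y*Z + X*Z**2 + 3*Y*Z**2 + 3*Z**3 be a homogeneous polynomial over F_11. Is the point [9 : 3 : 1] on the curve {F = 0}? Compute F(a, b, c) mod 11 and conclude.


F(9,3,1) ≡ 6 (mod 11); P is NOT on the curve.

Evaluate F(9, 3, 1) term-by-term (mod 11).
  -3*X**3 ↦ -3·729·1·1 = -2187
  2*X**2*Y ↦ 2·81·3·1 = 486
  X**2*Z ↦ 1·81·1·1 = 81
  X*Y**2 ↦ 1·9·9·1 = 81
  -X*Y*Z ↦ -1·9·3·1 = -27
  X*Z**2 ↦ 1·9·1·1 = 9
  3*Y*Z**2 ↦ 3·1·3·1 = 9
  3*Z**3 ↦ 3·1·1·1 = 3
Sum: F(9, 3, 1) = (-2187) + (486) + (81) + (81) + (-27) + (9) + (9) + (3) = -1545.
Reducing mod 11: -1545 ≡ 6 (mod 11).
Since F(a, b, c) ≡ 6 ≠ 0 (mod 11), P does NOT lie on the curve.


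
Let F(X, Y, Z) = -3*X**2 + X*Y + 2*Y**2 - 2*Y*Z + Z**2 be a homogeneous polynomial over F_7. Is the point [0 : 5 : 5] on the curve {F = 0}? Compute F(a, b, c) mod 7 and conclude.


F(0,5,5) ≡ 4 (mod 7); P is NOT on the curve.

Evaluate F(0, 5, 5) term-by-term (mod 7).
  -3*X**2 ↦ -3·0·1·1 = 0
  X*Y ↦ 1·0·5·1 = 0
  2*Y**2 ↦ 2·1·25·1 = 50
  -2*Y*Z ↦ -2·1·5·5 = -50
  Z**2 ↦ 1·1·1·25 = 25
Sum: F(0, 5, 5) = (0) + (0) + (50) + (-50) + (25) = 25.
Reducing mod 7: 25 ≡ 4 (mod 7).
Since F(a, b, c) ≡ 4 ≠ 0 (mod 7), P does NOT lie on the curve.


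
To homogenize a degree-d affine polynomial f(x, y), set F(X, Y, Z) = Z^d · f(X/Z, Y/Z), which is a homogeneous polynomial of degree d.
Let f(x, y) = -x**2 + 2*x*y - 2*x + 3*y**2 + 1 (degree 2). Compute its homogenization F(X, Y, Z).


F(X, Y, Z) = -X**2 + 2*X*Y - 2*X*Z + 3*Y**2 + Z**2

deg(f) = 2.
Substitute x = X/Z, y = Y/Z into f, then multiply by Z^2.
  monomial -1·x^2·y^0 ↦ -1·X^2·Y^0·Z^0.
  monomial 2·x^1·y^1 ↦ 2·X^1·Y^1·Z^0.
  monomial -2·x^1·y^0 ↦ -2·X^1·Y^0·Z^1.
  monomial 3·x^0·y^2 ↦ 3·X^0·Y^2·Z^0.
  monomial 1·x^0·y^0 ↦ 1·X^0·Y^0·Z^2.
Collecting: F(X, Y, Z) = -X**2 + 2*X*Y - 2*X*Z + 3*Y**2 + Z**2.


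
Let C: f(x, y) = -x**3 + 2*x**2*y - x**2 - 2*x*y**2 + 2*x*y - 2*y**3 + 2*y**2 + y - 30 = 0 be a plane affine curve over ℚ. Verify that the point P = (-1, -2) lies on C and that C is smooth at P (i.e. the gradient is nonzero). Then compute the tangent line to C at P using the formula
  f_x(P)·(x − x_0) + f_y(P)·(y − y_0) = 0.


Tangent line at P: -5*x - 39*y - 83 = 0.

Step 1: f(-1, -2) = 0, so P lies on C.
Step 2: partial derivatives
  f_x(x, y) = -3*x**2 + 4*x*y - 2*x - 2*y**2 + 2*y, f_y(x, y) = 2*x**2 - 4*x*y + 2*x - 6*y**2 + 4*y + 1.
  f_x(P) = -5, f_y(P) = -39 (gradient nonzero, so P is smooth).
Step 3: tangent line at P: -5·(x − -1) + -39·(y − -2) = 0.
Expanding: -5*x - 39*y - 83 = 0.


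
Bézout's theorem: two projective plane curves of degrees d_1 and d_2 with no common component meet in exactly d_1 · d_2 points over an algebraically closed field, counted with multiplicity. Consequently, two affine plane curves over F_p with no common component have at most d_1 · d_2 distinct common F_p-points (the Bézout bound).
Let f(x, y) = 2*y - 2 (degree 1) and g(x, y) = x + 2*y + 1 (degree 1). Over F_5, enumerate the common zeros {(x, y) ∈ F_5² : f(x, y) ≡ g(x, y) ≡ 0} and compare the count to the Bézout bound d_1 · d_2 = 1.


Common zeros: {(2, 1)}; count = 1; Bézout bound = 1.

deg(f) = 1, deg(g) = 1, so Bézout bound = 1.
Scan x ∈ F_5. For each x, list the y ∈ F_5 with f(x, y) ≡ 0 and those with g(x, y) ≡ 0 (mod 5); the common zeros in that column are the intersection.
  x = 0: f ≡ 0 at y ∈ {1}; g ≡ 0 at y ∈ {2}; common: ∅.
  x = 1: f ≡ 0 at y ∈ {1}; g ≡ 0 at y ∈ {4}; common: ∅.
  x = 2: f ≡ 0 at y ∈ {1}; g ≡ 0 at y ∈ {1}; common: {1}.
  x = 3: f ≡ 0 at y ∈ {1}; g ≡ 0 at y ∈ {3}; common: ∅.
  x = 4: f ≡ 0 at y ∈ {1}; g ≡ 0 at y ∈ {0}; common: ∅.
Collecting: common zeros = {(2, 1)}, so the count is 1.
Comparison with the Bézout bound: 1 ≤ 1 = deg(f)·deg(g), as expected for curves with no common component (the bound is attained).


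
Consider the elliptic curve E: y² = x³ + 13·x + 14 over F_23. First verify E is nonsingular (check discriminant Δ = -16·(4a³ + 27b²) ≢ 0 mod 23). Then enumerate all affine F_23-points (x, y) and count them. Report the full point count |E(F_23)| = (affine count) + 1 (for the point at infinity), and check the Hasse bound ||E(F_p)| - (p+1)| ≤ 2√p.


Affine points = {(2, 5), (2, 18), (6, 3), (6, 20), (8, 3), (8, 20), (9, 3), (9, 20), (11, 4), (11, 19), (12, 9), (12, 14), (18, 10), (18, 13), (19, 6), (19, 17), (21, 7), (21, 16), (22, 0)}; affine count = 19; |E(F_23)| = 20.

Discriminant check: Δ ∝ 4a³ + 27b² = 4·13³ + 27·14² = 4·2197 + 27·196 ≡ 4 (mod 23). Nonzero ⇒ E is nonsingular.
For each x ∈ F_23, compute rhs = x³ + 13·x + 14 mod 23, then count y ∈ F_23 with y² ≡ rhs.
  x = 0: rhs = 14, matching y values: none (0 points).
  x = 1: rhs = 5, matching y values: none (0 points).
  x = 2: rhs = 2, matching y values: 5, 18 (2 points).
  x = 3: rhs = 11, matching y values: none (0 points).
  x = 4: rhs = 15, matching y values: none (0 points).
  x = 5: rhs = 20, matching y values: none (0 points).
  x = 6: rhs = 9, matching y values: 3, 20 (2 points).
  x = 7: rhs = 11, matching y values: none (0 points).
  x = 8: rhs = 9, matching y values: 3, 20 (2 points).
  x = 9: rhs = 9, matching y values: 3, 20 (2 points).
  x = 10: rhs = 17, matching y values: none (0 points).
  x = 11: rhs = 16, matching y values: 4, 19 (2 points).
  x = 12: rhs = 12, matching y values: 9, 14 (2 points).
  x = 13: rhs = 11, matching y values: none (0 points).
  x = 14: rhs = 19, matching y values: none (0 points).
  x = 15: rhs = 19, matching y values: none (0 points).
  x = 16: rhs = 17, matching y values: none (0 points).
  x = 17: rhs = 19, matching y values: none (0 points).
  x = 18: rhs = 8, matching y values: 10, 13 (2 points).
  x = 19: rhs = 13, matching y values: 6, 17 (2 points).
  x = 20: rhs = 17, matching y values: none (0 points).
  x = 21: rhs = 3, matching y values: 7, 16 (2 points).
  x = 22: rhs = 0, matching y values: 0 (1 points).
Total affine count: 19.
Full point count |E(F_23)| = 19 + 1 = 20.
Hasse bound: |20 − (23+1)| = |-4| = 4 ≤ 2√23 ≈ 9.5917 ✓.


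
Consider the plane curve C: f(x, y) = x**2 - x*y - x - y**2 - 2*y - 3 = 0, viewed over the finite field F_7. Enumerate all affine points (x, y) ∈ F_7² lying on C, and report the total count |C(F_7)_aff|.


Affine F_7-points: {(1, 1), (1, 3), (3, 3), (3, 6), (4, 2), (4, 6), (6, 2), (6, 4)}; count = 8.

For each of the 49 pairs (x, y) ∈ F_7², evaluate f(x, y) mod 7. Record the zeros.
  x = 0: [0↦4, 1↦1, 2↦3, 3↦3, 4↦1, 5↦4, 6↦5]  zeros at y ∈ ∅
  x = 1: [0↦4, 1↦0, 2↦1, 3↦0, 4↦4, 5↦6, 6↦6]  zeros at y ∈ {1, 3}
  x = 2: [0↦6, 1↦1, 2↦1, 3↦6, 4↦2, 5↦3, 6↦2]  zeros at y ∈ ∅
  x = 3: [0↦3, 1↦4, 2↦3, 3↦0, 4↦2, 5↦2, 6↦0]  zeros at y ∈ {3, 6}
  x = 4: [0↦2, 1↦2, 2↦0, 3↦3, 4↦4, 5↦3, 6↦0]  zeros at y ∈ {2, 6}
  x = 5: [0↦3, 1↦2, 2↦6, 3↦1, 4↦1, 5↦6, 6↦2]  zeros at y ∈ ∅
  x = 6: [0↦6, 1↦4, 2↦0, 3↦1, 4↦0, 5↦4, 6↦6]  zeros at y ∈ {2, 4}
Collecting zeros: affine points = {(1, 1), (1, 3), (3, 3), (3, 6), (4, 2), (4, 6), (6, 2), (6, 4)}.
Total count |C(F_7)_aff| = 8.


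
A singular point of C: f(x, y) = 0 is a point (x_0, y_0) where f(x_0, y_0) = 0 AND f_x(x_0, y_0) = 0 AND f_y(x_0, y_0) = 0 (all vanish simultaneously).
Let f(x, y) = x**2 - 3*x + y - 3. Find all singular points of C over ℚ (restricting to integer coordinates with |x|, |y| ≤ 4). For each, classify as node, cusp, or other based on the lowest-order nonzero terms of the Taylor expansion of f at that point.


No singular points in the scanned grid; C is smooth there.

Compute partial derivatives:
  f_x = 2*x - 3.
  f_y = 1.
f_y = 1 is a nonzero constant, so f_y never vanishes: no point (x, y) can satisfy f = f_x = f_y = 0. In particular no (x, y) ∈ {−4, ..., 4}² is singular; the curve is smooth.


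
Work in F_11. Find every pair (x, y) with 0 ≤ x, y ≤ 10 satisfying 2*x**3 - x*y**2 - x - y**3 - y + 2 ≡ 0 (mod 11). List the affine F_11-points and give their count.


Affine F_11-points: {(0, 1), (0, 4), (0, 6), (1, 1), (1, 2), (1, 7), (5, 4), (6, 4), (8, 10), (9, 7), (10, 1)}; count = 11.

For each of the 121 pairs (x, y) ∈ F_11², evaluate f(x, y) mod 11. Record the zeros.
  x = 0: [0↦2, 1↦0, 2↦3, 3↦5, 4↦0, 5↦4, 6↦0, 7↦4, 8↦10, 9↦1, 10↦4]  zeros at y ∈ {1, 4, 6}
  x = 1: [0↦3, 1↦0, 2↦0, 3↦8, 4↦7, 5↦2, 6↦9, 7↦0, 8↦2, 9↦9, 10↦4]  zeros at y ∈ {1, 2, 7}
  x = 2: [0↦5, 1↦1, 2↦9, 3↦1, 4↦4, 5↦1, 6↦8, 7↦8, 8↦6, 9↦7, 10↦5]  zeros at y ∈ ∅
  x = 3: [0↦9, 1↦4, 2↦9, 3↦7, 4↦3, 5↦2, 6↦9, 7↦7, 8↦1, 9↦7, 10↦8]  zeros at y ∈ ∅
  x = 4: [0↦5, 1↦10, 2↦1, 3↦5, 4↦5, 5↦6, 6↦2, 7↦9, 8↦10, 9↦10, 10↦3]  zeros at y ∈ ∅
  x = 5: [0↦5, 1↦9, 2↦8, 3↦7, 4↦0, 5↦3, 6↦10, 7↦4, 8↦1, 9↦6, 10↦2]  zeros at y ∈ {4}
  x = 6: [0↦10, 1↦2, 2↦9, 3↦3, 4↦0, 5↦5, 6↦1, 7↦4, 8↦8, 9↦7, 10↦6]  zeros at y ∈ {4}
  x = 7: [0↦10, 1↦1, 2↦5, 3↦5, 4↦6, 5↦2, 6↦9, 7↦10, 8↦10, 9↦3, 10↦5]  zeros at y ∈ ∅
  x = 8: [0↦6, 1↦7, 2↦8, 3↦3, 4↦8, 5↦6, 6↦2, 7↦1, 8↦8, 9↦6, 10↦0]  zeros at y ∈ {10}
  x = 9: [0↦10, 1↦10, 2↦8, 3↦9, 4↦7, 5↦7, 6↦3, 7↦0, 8↦3, 9↦6, 10↦3]  zeros at y ∈ {7}
  x = 10: [0↦1, 1↦0, 2↦6, 3↦2, 4↦4, 5↦6, 6↦2, 7↦8, 8↦7, 9↦4, 10↦4]  zeros at y ∈ {1}
Collecting zeros: affine points = {(0, 1), (0, 4), (0, 6), (1, 1), (1, 2), (1, 7), (5, 4), (6, 4), (8, 10), (9, 7), (10, 1)}.
Total count |C(F_11)_aff| = 11.


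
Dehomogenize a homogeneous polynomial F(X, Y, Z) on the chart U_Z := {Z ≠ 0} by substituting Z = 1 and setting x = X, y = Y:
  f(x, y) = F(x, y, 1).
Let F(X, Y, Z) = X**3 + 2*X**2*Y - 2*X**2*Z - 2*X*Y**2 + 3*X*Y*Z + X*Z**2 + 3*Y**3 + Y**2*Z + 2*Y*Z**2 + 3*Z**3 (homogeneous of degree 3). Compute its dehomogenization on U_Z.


f(x, y) = x**3 + 2*x**2*y - 2*x**2 - 2*x*y**2 + 3*x*y + x + 3*y**3 + y**2 + 2*y + 3

On U_Z we set Z = 1. Each monomial c·X^i·Y^j·Z^k in F becomes c·x^i·y^j·1^k = c·x^i·y^j.
Substituting Z = 1: F(X, Y, 1) = x**3 + 2*x**2*y - 2*x**2 - 2*x*y**2 + 3*x*y + x + 3*y**3 + y**2 + 2*y + 3.
Note: deg(f) ≤ deg(F) = 3; strict inequality happens when F is divisible by Z (lost terms).


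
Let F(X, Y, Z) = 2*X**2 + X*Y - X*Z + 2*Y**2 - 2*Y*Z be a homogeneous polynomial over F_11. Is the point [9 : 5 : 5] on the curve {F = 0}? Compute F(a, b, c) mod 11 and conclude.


F(9,5,5) ≡ 8 (mod 11); P is NOT on the curve.

Evaluate F(9, 5, 5) term-by-term (mod 11).
  2*X**2 ↦ 2·81·1·1 = 162
  X*Y ↦ 1·9·5·1 = 45
  -X*Z ↦ -1·9·1·5 = -45
  2*Y**2 ↦ 2·1·25·1 = 50
  -2*Y*Z ↦ -2·1·5·5 = -50
Sum: F(9, 5, 5) = (162) + (45) + (-45) + (50) + (-50) = 162.
Reducing mod 11: 162 ≡ 8 (mod 11).
Since F(a, b, c) ≡ 8 ≠ 0 (mod 11), P does NOT lie on the curve.


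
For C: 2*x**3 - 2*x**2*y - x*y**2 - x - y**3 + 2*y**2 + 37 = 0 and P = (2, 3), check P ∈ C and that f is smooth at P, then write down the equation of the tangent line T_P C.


Tangent line at P: -10*x - 35*y + 125 = 0.

Step 1: f(2, 3) = 0, so P lies on C.
Step 2: partial derivatives
  f_x(x, y) = 6*x**2 - 4*x*y - y**2 - 1, f_y(x, y) = -2*x**2 - 2*x*y - 3*y**2 + 4*y.
  f_x(P) = -10, f_y(P) = -35 (gradient nonzero, so P is smooth).
Step 3: tangent line at P: -10·(x − 2) + -35·(y − 3) = 0.
Expanding: -10*x - 35*y + 125 = 0.


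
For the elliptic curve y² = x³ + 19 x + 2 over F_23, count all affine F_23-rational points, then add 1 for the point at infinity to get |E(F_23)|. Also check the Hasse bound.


Affine points = {(0, 5), (0, 18), (2, 5), (2, 18), (4, 2), (4, 21), (7, 8), (7, 15), (11, 1), (11, 22), (12, 7), (12, 16), (13, 10), (13, 13), (16, 3), (16, 20), (18, 9), (18, 14), (19, 0), (21, 5), (21, 18)}; affine count = 21; |E(F_23)| = 22.

Discriminant check: Δ ∝ 4a³ + 27b² = 4·19³ + 27·2² = 4·6859 + 27·4 ≡ 13 (mod 23). Nonzero ⇒ E is nonsingular.
For each x ∈ F_23, compute rhs = x³ + 19·x + 2 mod 23, then count y ∈ F_23 with y² ≡ rhs.
  x = 0: rhs = 2, matching y values: 5, 18 (2 points).
  x = 1: rhs = 22, matching y values: none (0 points).
  x = 2: rhs = 2, matching y values: 5, 18 (2 points).
  x = 3: rhs = 17, matching y values: none (0 points).
  x = 4: rhs = 4, matching y values: 2, 21 (2 points).
  x = 5: rhs = 15, matching y values: none (0 points).
  x = 6: rhs = 10, matching y values: none (0 points).
  x = 7: rhs = 18, matching y values: 8, 15 (2 points).
  x = 8: rhs = 22, matching y values: none (0 points).
  x = 9: rhs = 5, matching y values: none (0 points).
  x = 10: rhs = 19, matching y values: none (0 points).
  x = 11: rhs = 1, matching y values: 1, 22 (2 points).
  x = 12: rhs = 3, matching y values: 7, 16 (2 points).
  x = 13: rhs = 8, matching y values: 10, 13 (2 points).
  x = 14: rhs = 22, matching y values: none (0 points).
  x = 15: rhs = 5, matching y values: none (0 points).
  x = 16: rhs = 9, matching y values: 3, 20 (2 points).
  x = 17: rhs = 17, matching y values: none (0 points).
  x = 18: rhs = 12, matching y values: 9, 14 (2 points).
  x = 19: rhs = 0, matching y values: 0 (1 points).
  x = 20: rhs = 10, matching y values: none (0 points).
  x = 21: rhs = 2, matching y values: 5, 18 (2 points).
  x = 22: rhs = 5, matching y values: none (0 points).
Total affine count: 21.
Full point count |E(F_23)| = 21 + 1 = 22.
Hasse bound: |22 − (23+1)| = |-2| = 2 ≤ 2√23 ≈ 9.5917 ✓.


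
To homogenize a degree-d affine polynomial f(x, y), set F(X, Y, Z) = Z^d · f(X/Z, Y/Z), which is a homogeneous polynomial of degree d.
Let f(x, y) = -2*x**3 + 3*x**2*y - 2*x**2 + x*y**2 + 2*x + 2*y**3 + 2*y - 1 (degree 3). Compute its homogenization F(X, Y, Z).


F(X, Y, Z) = -2*X**3 + 3*X**2*Y - 2*X**2*Z + X*Y**2 + 2*X*Z**2 + 2*Y**3 + 2*Y*Z**2 - Z**3

deg(f) = 3.
Substitute x = X/Z, y = Y/Z into f, then multiply by Z^3.
  monomial -2·x^3·y^0 ↦ -2·X^3·Y^0·Z^0.
  monomial 3·x^2·y^1 ↦ 3·X^2·Y^1·Z^0.
  monomial -2·x^2·y^0 ↦ -2·X^2·Y^0·Z^1.
  monomial 1·x^1·y^2 ↦ 1·X^1·Y^2·Z^0.
  monomial 2·x^1·y^0 ↦ 2·X^1·Y^0·Z^2.
  monomial 2·x^0·y^3 ↦ 2·X^0·Y^3·Z^0.
  monomial 2·x^0·y^1 ↦ 2·X^0·Y^1·Z^2.
  monomial -1·x^0·y^0 ↦ -1·X^0·Y^0·Z^3.
Collecting: F(X, Y, Z) = -2*X**3 + 3*X**2*Y - 2*X**2*Z + X*Y**2 + 2*X*Z**2 + 2*Y**3 + 2*Y*Z**2 - Z**3.


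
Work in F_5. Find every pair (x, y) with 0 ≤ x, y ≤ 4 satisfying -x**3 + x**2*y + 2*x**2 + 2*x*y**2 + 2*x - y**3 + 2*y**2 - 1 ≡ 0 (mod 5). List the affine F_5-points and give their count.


Affine F_5-points: {(0, 1), (0, 3), (4, 0), (4, 1), (4, 4)}; count = 5.

For each of the 25 pairs (x, y) ∈ F_5², evaluate f(x, y) mod 5. Record the zeros.
  x = 0: [0↦4, 1↦0, 2↦4, 3↦0, 4↦2]  zeros at y ∈ {1, 3}
  x = 1: [0↦2, 1↦1, 2↦2, 3↦4, 4↦1]  zeros at y ∈ ∅
  x = 2: [0↦3, 1↦2, 2↦2, 3↦2, 4↦1]  zeros at y ∈ ∅
  x = 3: [0↦1, 1↦2, 2↦3, 3↦3, 4↦1]  zeros at y ∈ ∅
  x = 4: [0↦0, 1↦0, 2↦4, 3↦1, 4↦0]  zeros at y ∈ {0, 1, 4}
Collecting zeros: affine points = {(0, 1), (0, 3), (4, 0), (4, 1), (4, 4)}.
Total count |C(F_5)_aff| = 5.


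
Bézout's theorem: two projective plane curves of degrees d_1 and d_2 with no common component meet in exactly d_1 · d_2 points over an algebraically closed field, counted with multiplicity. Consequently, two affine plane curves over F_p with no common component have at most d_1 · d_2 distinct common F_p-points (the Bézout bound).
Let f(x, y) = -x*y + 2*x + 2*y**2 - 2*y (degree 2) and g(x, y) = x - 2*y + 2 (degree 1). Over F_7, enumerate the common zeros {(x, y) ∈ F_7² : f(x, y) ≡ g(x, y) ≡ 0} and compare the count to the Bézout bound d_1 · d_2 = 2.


Common zeros: {(0, 1)}; count = 1; Bézout bound = 2.

deg(f) = 2, deg(g) = 1, so Bézout bound = 2.
Scan x ∈ F_7. For each x, list the y ∈ F_7 with f(x, y) ≡ 0 and those with g(x, y) ≡ 0 (mod 7); the common zeros in that column are the intersection.
  x = 0: f ≡ 0 at y ∈ {0, 1}; g ≡ 0 at y ∈ {1}; common: {1}.
  x = 1: f ≡ 0 at y ∈ {6}; g ≡ 0 at y ∈ {5}; common: ∅.
  x = 2: f ≡ 0 at y ∈ ∅; g ≡ 0 at y ∈ {2}; common: ∅.
  x = 3: f ≡ 0 at y ∈ ∅; g ≡ 0 at y ∈ {6}; common: ∅.
  x = 4: f ≡ 0 at y ∈ {5}; g ≡ 0 at y ∈ {3}; common: ∅.
  x = 5: f ≡ 0 at y ∈ {3, 4}; g ≡ 0 at y ∈ {0}; common: ∅.
  x = 6: f ≡ 0 at y ∈ ∅; g ≡ 0 at y ∈ {4}; common: ∅.
Collecting: common zeros = {(0, 1)}, so the count is 1.
Comparison with the Bézout bound: 1 ≤ 2 = deg(f)·deg(g), as expected for curves with no common component (the affine F_7-count falls short of the bound because intersections may lie at infinity, over extension fields, or carry multiplicity).


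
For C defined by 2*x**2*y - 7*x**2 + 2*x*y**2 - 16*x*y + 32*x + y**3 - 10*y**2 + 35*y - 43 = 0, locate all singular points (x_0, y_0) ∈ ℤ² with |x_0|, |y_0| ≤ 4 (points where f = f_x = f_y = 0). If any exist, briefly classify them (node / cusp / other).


Singular points: {(1, 3)}; classification: node.

Compute partial derivatives:
  f_x = 4*x*y - 14*x + 2*y**2 - 16*y + 32.
  f_y = 2*x**2 + 4*x*y - 16*x + 3*y**2 - 20*y + 35.
Scan x_0 ∈ {−4, ..., 4}. For each x_0, f_y(x_0, y) is a polynomial in y; find its integer roots y ∈ {−4, ..., 4}, then test f_x and f at those candidates.
  x = -4: f_y(-4, y) = 3*y**2 - 36*y + 131; no integer root y with |y| ≤ 4.
  x = -3: f_y(-3, y) = 3*y**2 - 32*y + 101; no integer root y with |y| ≤ 4.
  x = -2: f_y(-2, y) = 3*y**2 - 28*y + 75; no integer root y with |y| ≤ 4.
  x = -1: f_y(-1, y) = 3*y**2 - 24*y + 53; no integer root y with |y| ≤ 4.
  x = 0: f_y(0, y) = 3*y**2 - 20*y + 35; no integer root y with |y| ≤ 4.
  x = 1: f_y(1, y) = 3*y**2 - 16*y + 21; vanishes at y ∈ {3}. (1, 3): f_x = 0, f = 0 — SINGULAR.
  x = 2: f_y(2, y) = 3*y**2 - 12*y + 11; no integer root y with |y| ≤ 4.
  x = 3: f_y(3, y) = 3*y**2 - 8*y + 5; vanishes at y ∈ {1}. (3, 1): f_x = -12 ≠ 0.
  x = 4: f_y(4, y) = 3*y**2 - 4*y + 3; no integer root y with |y| ≤ 4.
Only singular point on the grid: (1, 3).
Classify: substitute x = 1 + u, y = 3 + v and expand: f = 2*u**2*v - u**2 + 2*u*v**2 + v**3 + v**2.
No constant or linear terms (consistent with a singular point). Quadratic part: -u**2 + v**2. Cubic part: 2*u**2*v + 2*u*v**2 + v**3.
The quadratic part v**2 - u**2 = (v − u)(v + u) splits into two distinct linear factors, so there are two distinct tangent lines y − 3 = ±(x − 1) — this is a node (ordinary double point).
Classification: node.


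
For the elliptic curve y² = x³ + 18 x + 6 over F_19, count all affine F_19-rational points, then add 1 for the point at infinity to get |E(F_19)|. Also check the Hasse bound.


Affine points = {(0, 5), (0, 14), (1, 5), (1, 14), (3, 7), (3, 12), (4, 3), (4, 16), (6, 8), (6, 11), (7, 0), (8, 4), (8, 15), (9, 2), (9, 17), (13, 9), (13, 10), (14, 0), (16, 1), (16, 18), (17, 0), (18, 5), (18, 14)}; affine count = 23; |E(F_19)| = 24.

Discriminant check: Δ ∝ 4a³ + 27b² = 4·18³ + 27·6² = 4·5832 + 27·36 ≡ 18 (mod 19). Nonzero ⇒ E is nonsingular.
For each x ∈ F_19, compute rhs = x³ + 18·x + 6 mod 19, then count y ∈ F_19 with y² ≡ rhs.
  x = 0: rhs = 6, matching y values: 5, 14 (2 points).
  x = 1: rhs = 6, matching y values: 5, 14 (2 points).
  x = 2: rhs = 12, matching y values: none (0 points).
  x = 3: rhs = 11, matching y values: 7, 12 (2 points).
  x = 4: rhs = 9, matching y values: 3, 16 (2 points).
  x = 5: rhs = 12, matching y values: none (0 points).
  x = 6: rhs = 7, matching y values: 8, 11 (2 points).
  x = 7: rhs = 0, matching y values: 0 (1 points).
  x = 8: rhs = 16, matching y values: 4, 15 (2 points).
  x = 9: rhs = 4, matching y values: 2, 17 (2 points).
  x = 10: rhs = 8, matching y values: none (0 points).
  x = 11: rhs = 15, matching y values: none (0 points).
  x = 12: rhs = 12, matching y values: none (0 points).
  x = 13: rhs = 5, matching y values: 9, 10 (2 points).
  x = 14: rhs = 0, matching y values: 0 (1 points).
  x = 15: rhs = 3, matching y values: none (0 points).
  x = 16: rhs = 1, matching y values: 1, 18 (2 points).
  x = 17: rhs = 0, matching y values: 0 (1 points).
  x = 18: rhs = 6, matching y values: 5, 14 (2 points).
Total affine count: 23.
Full point count |E(F_19)| = 23 + 1 = 24.
Hasse bound: |24 − (19+1)| = |4| = 4 ≤ 2√19 ≈ 8.7178 ✓.


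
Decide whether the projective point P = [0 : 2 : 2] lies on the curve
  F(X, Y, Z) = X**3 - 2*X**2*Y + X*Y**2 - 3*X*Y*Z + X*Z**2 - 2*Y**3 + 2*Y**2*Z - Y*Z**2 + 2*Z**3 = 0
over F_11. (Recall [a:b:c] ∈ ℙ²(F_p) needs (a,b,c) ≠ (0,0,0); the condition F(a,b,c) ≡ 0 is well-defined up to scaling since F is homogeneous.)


F(0,2,2) ≡ 8 (mod 11); P is NOT on the curve.

Evaluate F(0, 2, 2) term-by-term (mod 11).
  X**3 ↦ 1·0·1·1 = 0
  -2*X**2*Y ↦ -2·0·2·1 = 0
  X*Y**2 ↦ 1·0·4·1 = 0
  -3*X*Y*Z ↦ -3·0·2·2 = 0
  X*Z**2 ↦ 1·0·1·4 = 0
  -2*Y**3 ↦ -2·1·8·1 = -16
  2*Y**2*Z ↦ 2·1·4·2 = 16
  -Y*Z**2 ↦ -1·1·2·4 = -8
  2*Z**3 ↦ 2·1·1·8 = 16
Sum: F(0, 2, 2) = (0) + (0) + (0) + (0) + (0) + (-16) + (16) + (-8) + (16) = 8.
Reducing mod 11: 8 ≡ 8 (mod 11).
Since F(a, b, c) ≡ 8 ≠ 0 (mod 11), P does NOT lie on the curve.


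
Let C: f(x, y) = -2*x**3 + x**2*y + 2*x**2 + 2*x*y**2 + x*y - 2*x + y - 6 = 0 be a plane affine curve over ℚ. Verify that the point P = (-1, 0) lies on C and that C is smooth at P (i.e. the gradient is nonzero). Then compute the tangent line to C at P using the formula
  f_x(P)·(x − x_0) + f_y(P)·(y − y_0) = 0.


Tangent line at P: -12*x + y - 12 = 0.

Step 1: f(-1, 0) = 0, so P lies on C.
Step 2: partial derivatives
  f_x(x, y) = -6*x**2 + 2*x*y + 4*x + 2*y**2 + y - 2, f_y(x, y) = x**2 + 4*x*y + x + 1.
  f_x(P) = -12, f_y(P) = 1 (gradient nonzero, so P is smooth).
Step 3: tangent line at P: -12·(x − -1) + 1·(y − 0) = 0.
Expanding: -12*x + y - 12 = 0.


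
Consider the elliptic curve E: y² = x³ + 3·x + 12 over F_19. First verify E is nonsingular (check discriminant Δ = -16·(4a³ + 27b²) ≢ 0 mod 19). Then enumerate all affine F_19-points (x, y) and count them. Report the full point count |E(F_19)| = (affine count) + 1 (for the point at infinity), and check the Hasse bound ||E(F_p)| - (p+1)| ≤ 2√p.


Affine points = {(1, 4), (1, 15), (2, 8), (2, 11), (5, 0), (8, 4), (8, 15), (10, 4), (10, 15), (12, 3), (12, 16), (13, 5), (13, 14), (14, 9), (14, 10), (17, 6), (17, 13)}; affine count = 17; |E(F_19)| = 18.

Discriminant check: Δ ∝ 4a³ + 27b² = 4·3³ + 27·12² = 4·27 + 27·144 ≡ 6 (mod 19). Nonzero ⇒ E is nonsingular.
For each x ∈ F_19, compute rhs = x³ + 3·x + 12 mod 19, then count y ∈ F_19 with y² ≡ rhs.
  x = 0: rhs = 12, matching y values: none (0 points).
  x = 1: rhs = 16, matching y values: 4, 15 (2 points).
  x = 2: rhs = 7, matching y values: 8, 11 (2 points).
  x = 3: rhs = 10, matching y values: none (0 points).
  x = 4: rhs = 12, matching y values: none (0 points).
  x = 5: rhs = 0, matching y values: 0 (1 points).
  x = 6: rhs = 18, matching y values: none (0 points).
  x = 7: rhs = 15, matching y values: none (0 points).
  x = 8: rhs = 16, matching y values: 4, 15 (2 points).
  x = 9: rhs = 8, matching y values: none (0 points).
  x = 10: rhs = 16, matching y values: 4, 15 (2 points).
  x = 11: rhs = 8, matching y values: none (0 points).
  x = 12: rhs = 9, matching y values: 3, 16 (2 points).
  x = 13: rhs = 6, matching y values: 5, 14 (2 points).
  x = 14: rhs = 5, matching y values: 9, 10 (2 points).
  x = 15: rhs = 12, matching y values: none (0 points).
  x = 16: rhs = 14, matching y values: none (0 points).
  x = 17: rhs = 17, matching y values: 6, 13 (2 points).
  x = 18: rhs = 8, matching y values: none (0 points).
Total affine count: 17.
Full point count |E(F_19)| = 17 + 1 = 18.
Hasse bound: |18 − (19+1)| = |-2| = 2 ≤ 2√19 ≈ 8.7178 ✓.


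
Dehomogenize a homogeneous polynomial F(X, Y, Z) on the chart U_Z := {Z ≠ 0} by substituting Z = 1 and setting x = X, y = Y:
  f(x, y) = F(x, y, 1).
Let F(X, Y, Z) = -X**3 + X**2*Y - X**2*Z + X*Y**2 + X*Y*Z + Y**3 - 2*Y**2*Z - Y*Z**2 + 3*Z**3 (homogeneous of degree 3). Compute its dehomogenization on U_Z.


f(x, y) = -x**3 + x**2*y - x**2 + x*y**2 + x*y + y**3 - 2*y**2 - y + 3

On U_Z we set Z = 1. Each monomial c·X^i·Y^j·Z^k in F becomes c·x^i·y^j·1^k = c·x^i·y^j.
Substituting Z = 1: F(X, Y, 1) = -x**3 + x**2*y - x**2 + x*y**2 + x*y + y**3 - 2*y**2 - y + 3.
Note: deg(f) ≤ deg(F) = 3; strict inequality happens when F is divisible by Z (lost terms).


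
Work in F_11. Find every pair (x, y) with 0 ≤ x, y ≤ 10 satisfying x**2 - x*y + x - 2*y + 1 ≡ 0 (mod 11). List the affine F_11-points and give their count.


Affine F_11-points: {(0, 6), (1, 1), (2, 10), (3, 7), (4, 9), (5, 6), (6, 4), (7, 10), (8, 4), (10, 1)}; count = 10.

For each of the 121 pairs (x, y) ∈ F_11², evaluate f(x, y) mod 11. Record the zeros.
  x = 0: [0↦1, 1↦10, 2↦8, 3↦6, 4↦4, 5↦2, 6↦0, 7↦9, 8↦7, 9↦5, 10↦3]  zeros at y ∈ {6}
  x = 1: [0↦3, 1↦0, 2↦8, 3↦5, 4↦2, 5↦10, 6↦7, 7↦4, 8↦1, 9↦9, 10↦6]  zeros at y ∈ {1}
  x = 2: [0↦7, 1↦3, 2↦10, 3↦6, 4↦2, 5↦9, 6↦5, 7↦1, 8↦8, 9↦4, 10↦0]  zeros at y ∈ {10}
  x = 3: [0↦2, 1↦8, 2↦3, 3↦9, 4↦4, 5↦10, 6↦5, 7↦0, 8↦6, 9↦1, 10↦7]  zeros at y ∈ {7}
  x = 4: [0↦10, 1↦4, 2↦9, 3↦3, 4↦8, 5↦2, 6↦7, 7↦1, 8↦6, 9↦0, 10↦5]  zeros at y ∈ {9}
  x = 5: [0↦9, 1↦2, 2↦6, 3↦10, 4↦3, 5↦7, 6↦0, 7↦4, 8↦8, 9↦1, 10↦5]  zeros at y ∈ {6}
  x = 6: [0↦10, 1↦2, 2↦5, 3↦8, 4↦0, 5↦3, 6↦6, 7↦9, 8↦1, 9↦4, 10↦7]  zeros at y ∈ {4}
  x = 7: [0↦2, 1↦4, 2↦6, 3↦8, 4↦10, 5↦1, 6↦3, 7↦5, 8↦7, 9↦9, 10↦0]  zeros at y ∈ {10}
  x = 8: [0↦7, 1↦8, 2↦9, 3↦10, 4↦0, 5↦1, 6↦2, 7↦3, 8↦4, 9↦5, 10↦6]  zeros at y ∈ {4}
  x = 9: [0↦3, 1↦3, 2↦3, 3↦3, 4↦3, 5↦3, 6↦3, 7↦3, 8↦3, 9↦3, 10↦3]  zeros at y ∈ ∅
  x = 10: [0↦1, 1↦0, 2↦10, 3↦9, 4↦8, 5↦7, 6↦6, 7↦5, 8↦4, 9↦3, 10↦2]  zeros at y ∈ {1}
Collecting zeros: affine points = {(0, 6), (1, 1), (2, 10), (3, 7), (4, 9), (5, 6), (6, 4), (7, 10), (8, 4), (10, 1)}.
Total count |C(F_11)_aff| = 10.


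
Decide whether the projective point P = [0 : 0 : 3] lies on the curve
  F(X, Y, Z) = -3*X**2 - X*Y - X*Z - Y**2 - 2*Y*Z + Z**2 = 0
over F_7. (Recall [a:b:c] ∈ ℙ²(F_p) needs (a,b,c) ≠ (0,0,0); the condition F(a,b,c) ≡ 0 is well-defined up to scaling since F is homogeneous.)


F(0,0,3) ≡ 2 (mod 7); P is NOT on the curve.

Evaluate F(0, 0, 3) term-by-term (mod 7).
  -3*X**2 ↦ -3·0·1·1 = 0
  -X*Y ↦ -1·0·0·1 = 0
  -X*Z ↦ -1·0·1·3 = 0
  -Y**2 ↦ -1·1·0·1 = 0
  -2*Y*Z ↦ -2·1·0·3 = 0
  Z**2 ↦ 1·1·1·9 = 9
Sum: F(0, 0, 3) = (0) + (0) + (0) + (0) + (0) + (9) = 9.
Reducing mod 7: 9 ≡ 2 (mod 7).
Since F(a, b, c) ≡ 2 ≠ 0 (mod 7), P does NOT lie on the curve.


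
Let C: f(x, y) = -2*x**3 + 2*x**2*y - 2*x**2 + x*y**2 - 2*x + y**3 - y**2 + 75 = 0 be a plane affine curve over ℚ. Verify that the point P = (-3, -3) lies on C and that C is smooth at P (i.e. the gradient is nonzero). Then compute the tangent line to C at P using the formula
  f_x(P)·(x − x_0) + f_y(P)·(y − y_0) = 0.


Tangent line at P: x + 69*y + 210 = 0.

Step 1: f(-3, -3) = 0, so P lies on C.
Step 2: partial derivatives
  f_x(x, y) = -6*x**2 + 4*x*y - 4*x + y**2 - 2, f_y(x, y) = 2*x**2 + 2*x*y + 3*y**2 - 2*y.
  f_x(P) = 1, f_y(P) = 69 (gradient nonzero, so P is smooth).
Step 3: tangent line at P: 1·(x − -3) + 69·(y − -3) = 0.
Expanding: x + 69*y + 210 = 0.


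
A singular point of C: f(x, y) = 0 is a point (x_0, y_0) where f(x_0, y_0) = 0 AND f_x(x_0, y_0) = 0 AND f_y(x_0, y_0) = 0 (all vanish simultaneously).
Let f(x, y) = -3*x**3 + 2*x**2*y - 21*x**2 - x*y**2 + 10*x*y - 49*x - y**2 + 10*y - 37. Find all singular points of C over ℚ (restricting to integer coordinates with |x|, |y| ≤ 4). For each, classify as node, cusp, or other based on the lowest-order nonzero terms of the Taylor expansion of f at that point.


Singular points: {(-2, 1)}; classification: node.

Compute partial derivatives:
  f_x = -9*x**2 + 4*x*y - 42*x - y**2 + 10*y - 49.
  f_y = 2*x**2 - 2*x*y + 10*x - 2*y + 10.
Scan x_0 ∈ {−4, ..., 4}. For each x_0, f_y(x_0, y) is a polynomial in y; find its integer roots y ∈ {−4, ..., 4}, then test f_x and f at those candidates.
  x = -4: f_y(-4, y) = 6*y + 2; no integer root y with |y| ≤ 4.
  x = -3: f_y(-3, y) = 4*y - 2; no integer root y with |y| ≤ 4.
  x = -2: f_y(-2, y) = 2*y - 2; vanishes at y ∈ {1}. (-2, 1): f_x = 0, f = 0 — SINGULAR.
  x = -1: f_y(-1, y) = 2; no integer root y with |y| ≤ 4.
  x = 0: f_y(0, y) = 10 - 2*y; no integer root y with |y| ≤ 4.
  x = 1: f_y(1, y) = 22 - 4*y; no integer root y with |y| ≤ 4.
  x = 2: f_y(2, y) = 38 - 6*y; no integer root y with |y| ≤ 4.
  x = 3: f_y(3, y) = 58 - 8*y; no integer root y with |y| ≤ 4.
  x = 4: f_y(4, y) = 82 - 10*y; no integer root y with |y| ≤ 4.
Only singular point on the grid: (-2, 1).
Classify: substitute x = -2 + u, y = 1 + v and expand: f = -3*u**3 + 2*u**2*v - u**2 - u*v**2 + v**2.
No constant or linear terms (consistent with a singular point). Quadratic part: -u**2 + v**2. Cubic part: -3*u**3 + 2*u**2*v - u*v**2.
The quadratic part v**2 - u**2 = (v − u)(v + u) splits into two distinct linear factors, so there are two distinct tangent lines y − 1 = ±(x − -2) — this is a node (ordinary double point).
Classification: node.


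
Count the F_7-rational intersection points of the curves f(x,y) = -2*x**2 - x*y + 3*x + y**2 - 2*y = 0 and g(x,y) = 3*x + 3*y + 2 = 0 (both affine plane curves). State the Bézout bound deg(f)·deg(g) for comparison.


Common zeros: ∅; count = 0; Bézout bound = 2.

deg(f) = 2, deg(g) = 1, so Bézout bound = 2.
Scan x ∈ F_7. For each x, list the y ∈ F_7 with f(x, y) ≡ 0 and those with g(x, y) ≡ 0 (mod 7); the common zeros in that column are the intersection.
  x = 0: f ≡ 0 at y ∈ {0, 2}; g ≡ 0 at y ∈ {4}; common: ∅.
  x = 1: f ≡ 0 at y ∈ ∅; g ≡ 0 at y ∈ {3}; common: ∅.
  x = 2: f ≡ 0 at y ∈ ∅; g ≡ 0 at y ∈ {2}; common: ∅.
  x = 3: f ≡ 0 at y ∈ ∅; g ≡ 0 at y ∈ {1}; common: ∅.
  x = 4: f ≡ 0 at y ∈ {2, 4}; g ≡ 0 at y ∈ {0}; common: ∅.
  x = 5: f ≡ 0 at y ∈ {0}; g ≡ 0 at y ∈ {6}; common: ∅.
  x = 6: f ≡ 0 at y ∈ {4}; g ≡ 0 at y ∈ {5}; common: ∅.
Collecting: common zeros = ∅, so the count is 0.
Comparison with the Bézout bound: 0 ≤ 2 = deg(f)·deg(g), as expected for curves with no common component (the affine F_7-count falls short of the bound because intersections may lie at infinity, over extension fields, or carry multiplicity).


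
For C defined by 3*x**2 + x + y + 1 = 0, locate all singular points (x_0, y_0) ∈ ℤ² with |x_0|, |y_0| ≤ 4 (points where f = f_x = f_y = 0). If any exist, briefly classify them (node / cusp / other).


No singular points in the scanned grid; C is smooth there.

Compute partial derivatives:
  f_x = 6*x + 1.
  f_y = 1.
f_y = 1 is a nonzero constant, so f_y never vanishes: no point (x, y) can satisfy f = f_x = f_y = 0. In particular no (x, y) ∈ {−4, ..., 4}² is singular; the curve is smooth.


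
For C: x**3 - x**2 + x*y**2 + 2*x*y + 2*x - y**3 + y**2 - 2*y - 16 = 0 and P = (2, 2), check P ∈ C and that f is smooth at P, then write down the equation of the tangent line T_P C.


Tangent line at P: 18*x + 2*y - 40 = 0.

Step 1: f(2, 2) = 0, so P lies on C.
Step 2: partial derivatives
  f_x(x, y) = 3*x**2 - 2*x + y**2 + 2*y + 2, f_y(x, y) = 2*x*y + 2*x - 3*y**2 + 2*y - 2.
  f_x(P) = 18, f_y(P) = 2 (gradient nonzero, so P is smooth).
Step 3: tangent line at P: 18·(x − 2) + 2·(y − 2) = 0.
Expanding: 18*x + 2*y - 40 = 0.


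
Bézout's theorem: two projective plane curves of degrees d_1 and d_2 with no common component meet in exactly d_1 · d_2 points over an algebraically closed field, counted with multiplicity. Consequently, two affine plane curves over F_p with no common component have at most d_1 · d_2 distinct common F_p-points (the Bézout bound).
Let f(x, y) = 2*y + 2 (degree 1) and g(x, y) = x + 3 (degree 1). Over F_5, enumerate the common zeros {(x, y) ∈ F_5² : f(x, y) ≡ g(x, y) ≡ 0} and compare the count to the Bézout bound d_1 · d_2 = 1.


Common zeros: {(2, 4)}; count = 1; Bézout bound = 1.

deg(f) = 1, deg(g) = 1, so Bézout bound = 1.
Scan x ∈ F_5. For each x, list the y ∈ F_5 with f(x, y) ≡ 0 and those with g(x, y) ≡ 0 (mod 5); the common zeros in that column are the intersection.
  x = 0: f ≡ 0 at y ∈ {4}; g ≡ 0 at y ∈ ∅; common: ∅.
  x = 1: f ≡ 0 at y ∈ {4}; g ≡ 0 at y ∈ ∅; common: ∅.
  x = 2: f ≡ 0 at y ∈ {4}; g ≡ 0 at y ∈ {0, 1, 2, 3, 4}; common: {4}.
  x = 3: f ≡ 0 at y ∈ {4}; g ≡ 0 at y ∈ ∅; common: ∅.
  x = 4: f ≡ 0 at y ∈ {4}; g ≡ 0 at y ∈ ∅; common: ∅.
Collecting: common zeros = {(2, 4)}, so the count is 1.
Comparison with the Bézout bound: 1 ≤ 1 = deg(f)·deg(g), as expected for curves with no common component (the bound is attained).
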